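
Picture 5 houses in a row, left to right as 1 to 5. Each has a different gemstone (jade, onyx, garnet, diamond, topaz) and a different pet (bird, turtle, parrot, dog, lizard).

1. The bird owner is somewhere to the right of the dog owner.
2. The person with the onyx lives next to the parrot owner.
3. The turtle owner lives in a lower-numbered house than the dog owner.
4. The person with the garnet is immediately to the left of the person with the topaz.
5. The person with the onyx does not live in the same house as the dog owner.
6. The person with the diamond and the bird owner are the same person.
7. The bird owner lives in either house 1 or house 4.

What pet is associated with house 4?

From clue 7, the bird owner must be in house 4.
The person with the diamond is in house 4 (clue 6).
So house 5 gets jade for gemstone.
That leaves lizard as the pet for house 5.
The person with the garnet is narrowed to house 1 or 2; consider each.
Placing it in house 1 leads to a contradiction, so it's in house 2.
The person with the topaz is in house 3 (clue 4).
So house 1 gets onyx for gemstone.
The parrot owner is in house 2 (clue 2).
That leaves turtle as the pet for house 1.
So house 3 gets dog for pet.
So: house 1 = onyx/turtle, house 2 = garnet/parrot, house 3 = topaz/dog, house 4 = diamond/bird, house 5 = jade/lizard.

bird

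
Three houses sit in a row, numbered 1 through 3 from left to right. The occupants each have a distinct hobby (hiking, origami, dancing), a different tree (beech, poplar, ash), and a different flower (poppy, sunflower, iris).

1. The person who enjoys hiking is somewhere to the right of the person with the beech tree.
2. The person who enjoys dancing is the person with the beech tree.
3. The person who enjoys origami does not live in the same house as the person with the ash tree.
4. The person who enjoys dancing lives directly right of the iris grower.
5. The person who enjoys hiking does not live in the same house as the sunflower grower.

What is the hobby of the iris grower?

Clue 4 places the person who enjoys dancing in house 2.
By clue 4, the iris grower is in house 1.
That leaves origami as the hobby for house 1.
House 3's hobby must be hiking (nothing else left).
Clue 2 places the person with the beech tree in house 2.
The sunflower grower is in house 2 (clue 5).
House 1 tree: only poplar fits.
That leaves ash as the tree for house 3.
That leaves poppy as the flower for house 3.
So: house 1 = origami/poplar/iris, house 2 = dancing/beech/sunflower, house 3 = hiking/ash/poppy.

origami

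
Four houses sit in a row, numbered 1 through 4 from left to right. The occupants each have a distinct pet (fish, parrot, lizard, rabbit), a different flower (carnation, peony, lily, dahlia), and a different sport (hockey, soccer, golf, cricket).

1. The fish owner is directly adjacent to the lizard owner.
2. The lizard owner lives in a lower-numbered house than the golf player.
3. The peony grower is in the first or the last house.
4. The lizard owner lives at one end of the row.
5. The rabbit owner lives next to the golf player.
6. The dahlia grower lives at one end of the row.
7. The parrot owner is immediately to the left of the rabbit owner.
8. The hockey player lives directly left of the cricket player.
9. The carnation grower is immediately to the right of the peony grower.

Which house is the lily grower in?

The lizard owner is in house 1 (clue 4).
Clue 9 places the carnation grower in house 2.
The peony grower is in house 1 (clue 9).
The only flower still possible for house 3 is lily.
House 4 flower: only dahlia fits.
By clue 1, the fish owner is in house 2.
The only pet still possible for house 3 is parrot.
That leaves rabbit as the pet for house 4.
The golf player is in house 3 (clue 5).
By clue 8, the hockey player is in house 1.
By clue 8, the cricket player is in house 2.
So house 4 gets soccer for sport.
So: house 1 = lizard/peony/hockey, house 2 = fish/carnation/cricket, house 3 = parrot/lily/golf, house 4 = rabbit/dahlia/soccer.

3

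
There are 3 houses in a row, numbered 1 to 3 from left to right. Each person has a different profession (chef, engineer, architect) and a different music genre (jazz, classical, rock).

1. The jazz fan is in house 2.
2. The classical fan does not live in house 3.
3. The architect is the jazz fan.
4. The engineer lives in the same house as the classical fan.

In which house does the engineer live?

1

By clue 1, the jazz fan is in house 2.
The architect is in house 2 (clue 3).
So house 3 gets chef for profession.
That leaves classical as the music genre for house 1.
The only music genre still possible for house 3 is rock.
House 1 profession: only engineer fits.
So: house 1 = engineer/classical, house 2 = architect/jazz, house 3 = chef/rock.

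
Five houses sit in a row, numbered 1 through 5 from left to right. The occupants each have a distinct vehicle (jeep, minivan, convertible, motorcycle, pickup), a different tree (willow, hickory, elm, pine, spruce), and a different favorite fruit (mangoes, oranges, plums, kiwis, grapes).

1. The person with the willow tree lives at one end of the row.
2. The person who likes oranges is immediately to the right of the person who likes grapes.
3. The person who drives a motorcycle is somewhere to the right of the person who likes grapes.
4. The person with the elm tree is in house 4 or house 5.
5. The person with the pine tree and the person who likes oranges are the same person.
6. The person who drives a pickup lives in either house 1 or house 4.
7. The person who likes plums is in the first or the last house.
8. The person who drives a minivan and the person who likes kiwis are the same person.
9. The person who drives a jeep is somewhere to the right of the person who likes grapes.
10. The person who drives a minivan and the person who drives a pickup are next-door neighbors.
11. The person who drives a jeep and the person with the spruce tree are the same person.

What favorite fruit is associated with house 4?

mangoes

The person who drives a pickup is narrowed to house 1 or 4; consider each.
Placing it in house 1 leads to a contradiction, so it's in house 4.
So house 1 gets convertible for vehicle.
The person who drives a minivan is narrowed to house 3 or 5; consider each.
Placing it in house 5 leads to a contradiction, so it's in house 3.
Clue 8: the person who likes kiwis is in house 3.
House 3 tree: only hickory fits.
House 4's tree must be elm (nothing else left).
House 1 tree: only willow fits.
The person who drives a jeep is narrowed to house 2 or 5; consider each.
Placing it in house 2 leads to a contradiction, so it's in house 5.
Clue 11 places the person with the spruce tree in house 5.
The only vehicle still possible for house 2 is motorcycle.
House 2's tree must be pine (nothing else left).
Clue 3 places the person who likes grapes in house 1.
By clue 5, the person who likes oranges is in house 2.
House 4 favorite fruit: only mangoes fits.
House 5's favorite fruit must be plums (nothing else left).
So: house 1 = convertible/willow/grapes, house 2 = motorcycle/pine/oranges, house 3 = minivan/hickory/kiwis, house 4 = pickup/elm/mangoes, house 5 = jeep/spruce/plums.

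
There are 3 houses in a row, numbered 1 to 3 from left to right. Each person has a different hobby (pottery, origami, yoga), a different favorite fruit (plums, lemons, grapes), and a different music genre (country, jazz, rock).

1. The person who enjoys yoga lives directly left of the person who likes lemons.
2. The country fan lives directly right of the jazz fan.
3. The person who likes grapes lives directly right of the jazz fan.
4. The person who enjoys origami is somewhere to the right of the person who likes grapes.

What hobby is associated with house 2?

The person who enjoys origami is in house 3 (clue 4).
Clue 4: the person who likes grapes is in house 2.
House 1 favorite fruit: only plums fits.
The only favorite fruit still possible for house 3 is lemons.
By clue 1, the person who enjoys yoga is in house 2.
Clue 3 places the jazz fan in house 1.
House 1 hobby: only pottery fits.
From clue 2, the country fan must be in house 2.
House 3 music genre: only rock fits.
So: house 1 = pottery/plums/jazz, house 2 = yoga/grapes/country, house 3 = origami/lemons/rock.

yoga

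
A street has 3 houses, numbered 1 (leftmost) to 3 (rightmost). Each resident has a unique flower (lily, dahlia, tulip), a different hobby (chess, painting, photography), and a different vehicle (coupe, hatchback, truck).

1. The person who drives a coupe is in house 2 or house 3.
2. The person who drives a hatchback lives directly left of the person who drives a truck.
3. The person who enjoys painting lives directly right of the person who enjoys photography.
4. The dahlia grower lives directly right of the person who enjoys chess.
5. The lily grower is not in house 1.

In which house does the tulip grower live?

That leaves tulip as the flower for house 1.
The only hobby still possible for house 3 is painting.
That leaves hatchback as the vehicle for house 1.
Clue 2: the person who drives a truck is in house 2.
Clue 3 places the person who enjoys photography in house 2.
The only hobby still possible for house 1 is chess.
House 3 vehicle: only coupe fits.
Clue 4: the dahlia grower is in house 2.
The only flower still possible for house 3 is lily.
So: house 1 = tulip/chess/hatchback, house 2 = dahlia/photography/truck, house 3 = lily/painting/coupe.

1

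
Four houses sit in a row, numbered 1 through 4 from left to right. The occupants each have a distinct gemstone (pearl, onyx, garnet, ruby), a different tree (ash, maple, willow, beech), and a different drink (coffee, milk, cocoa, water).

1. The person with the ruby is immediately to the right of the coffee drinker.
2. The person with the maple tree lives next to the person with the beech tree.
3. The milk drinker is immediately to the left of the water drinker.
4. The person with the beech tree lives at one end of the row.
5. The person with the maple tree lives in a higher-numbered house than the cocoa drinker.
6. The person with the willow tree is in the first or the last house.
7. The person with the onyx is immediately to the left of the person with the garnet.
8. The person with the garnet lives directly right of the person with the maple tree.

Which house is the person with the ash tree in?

2

House 4 drink: only water fits.
Clue 3 places the milk drinker in house 3.
House 1 gemstone: only pearl fits.
House 4's gemstone must be garnet (nothing else left).
From clue 7, the person with the onyx must be in house 3.
From clue 8, the person with the maple tree must be in house 3.
The only gemstone still possible for house 2 is ruby.
House 2 tree: only ash fits.
Clue 1: the coffee drinker is in house 1.
The person with the beech tree is in house 4 (clue 2).
The only tree still possible for house 1 is willow.
That leaves cocoa as the drink for house 2.
So: house 1 = pearl/willow/coffee, house 2 = ruby/ash/cocoa, house 3 = onyx/maple/milk, house 4 = garnet/beech/water.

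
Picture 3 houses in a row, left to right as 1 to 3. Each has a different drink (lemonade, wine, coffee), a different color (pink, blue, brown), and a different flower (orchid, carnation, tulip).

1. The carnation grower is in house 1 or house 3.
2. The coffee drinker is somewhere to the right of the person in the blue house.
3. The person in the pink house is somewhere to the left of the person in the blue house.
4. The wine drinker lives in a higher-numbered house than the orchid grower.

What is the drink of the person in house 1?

By clue 3, the person in the pink house is in house 1.
By clue 3, the person in the blue house is in house 2.
That leaves lemonade as the drink for house 1.
The only color still possible for house 3 is brown.
By clue 2, the coffee drinker is in house 3.
That leaves wine as the drink for house 2.
Clue 4: the orchid grower is in house 1.
That leaves tulip as the flower for house 2.
The only flower still possible for house 3 is carnation.
So: house 1 = lemonade/pink/orchid, house 2 = wine/blue/tulip, house 3 = coffee/brown/carnation.

lemonade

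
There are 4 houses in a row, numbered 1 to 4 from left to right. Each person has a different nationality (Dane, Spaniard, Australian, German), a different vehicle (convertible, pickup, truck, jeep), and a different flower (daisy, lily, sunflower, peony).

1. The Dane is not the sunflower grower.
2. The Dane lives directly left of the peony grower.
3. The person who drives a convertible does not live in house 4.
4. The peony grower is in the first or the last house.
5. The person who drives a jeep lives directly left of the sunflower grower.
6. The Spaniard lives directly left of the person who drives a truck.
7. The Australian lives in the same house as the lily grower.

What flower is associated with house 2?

The peony grower is in house 4 (clue 4).
The Dane is in house 3 (clue 2).
House 4's nationality must be German (nothing else left).
Clue 1: the sunflower grower is in house 2.
By clue 5, the person who drives a jeep is in house 1.
That leaves pickup as the vehicle for house 4.
The only flower still possible for house 3 is daisy.
From clue 7, the Australian must be in house 1.
That leaves Spaniard as the nationality for house 2.
House 1's flower must be lily (nothing else left).
From clue 6, the person who drives a truck must be in house 3.
The only vehicle still possible for house 2 is convertible.
So: house 1 = Australian/jeep/lily, house 2 = Spaniard/convertible/sunflower, house 3 = Dane/truck/daisy, house 4 = German/pickup/peony.

sunflower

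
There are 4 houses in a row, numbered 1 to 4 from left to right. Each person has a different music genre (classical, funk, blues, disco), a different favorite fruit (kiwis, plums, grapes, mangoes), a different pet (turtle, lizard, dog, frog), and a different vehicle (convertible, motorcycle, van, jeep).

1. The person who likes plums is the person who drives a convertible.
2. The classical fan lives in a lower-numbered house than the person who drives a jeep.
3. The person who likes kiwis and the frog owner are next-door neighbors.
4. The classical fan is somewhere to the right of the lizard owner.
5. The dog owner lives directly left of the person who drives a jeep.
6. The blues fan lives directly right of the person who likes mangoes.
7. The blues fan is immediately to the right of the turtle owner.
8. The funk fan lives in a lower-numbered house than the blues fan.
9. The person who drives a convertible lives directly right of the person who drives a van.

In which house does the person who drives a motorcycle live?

3

House 4's pet must be frog (nothing else left).
The person who likes kiwis is in house 3 (clue 3).
That leaves disco as the music genre for house 4.
House 3 pet: only dog fits.
Clue 5 places the person who drives a jeep in house 4.
House 1 music genre: only funk fits.
Clue 1: the person who likes plums is in house 2.
The person who drives a van is in house 1 (clue 9).
The only favorite fruit still possible for house 1 is mangoes.
House 4 favorite fruit: only grapes fits.
The only vehicle still possible for house 2 is convertible.
House 3's vehicle must be motorcycle (nothing else left).
Clue 6: the blues fan is in house 2.
The turtle owner is in house 1 (clue 7).
House 3 music genre: only classical fits.
That leaves lizard as the pet for house 2.
So: house 1 = funk/mangoes/turtle/van, house 2 = blues/plums/lizard/convertible, house 3 = classical/kiwis/dog/motorcycle, house 4 = disco/grapes/frog/jeep.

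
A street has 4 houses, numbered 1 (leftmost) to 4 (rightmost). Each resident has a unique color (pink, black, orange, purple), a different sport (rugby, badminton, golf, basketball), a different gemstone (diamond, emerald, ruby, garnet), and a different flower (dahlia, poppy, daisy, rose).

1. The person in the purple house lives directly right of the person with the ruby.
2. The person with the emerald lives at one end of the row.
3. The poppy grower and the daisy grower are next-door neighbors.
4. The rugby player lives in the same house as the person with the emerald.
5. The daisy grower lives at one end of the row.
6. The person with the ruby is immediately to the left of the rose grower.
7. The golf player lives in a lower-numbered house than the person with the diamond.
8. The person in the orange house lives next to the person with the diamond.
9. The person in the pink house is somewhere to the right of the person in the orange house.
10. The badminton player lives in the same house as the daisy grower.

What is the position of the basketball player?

3

The badminton player is narrowed to house 1 or 4; consider each.
Placing it in house 4 leads to a contradiction, so it's in house 1.
Clue 10 places the daisy grower in house 1.
Clue 3 places the poppy grower in house 2.
Clue 4 places the person with the emerald in house 4.
The only color still possible for house 1 is black.
That leaves rugby as the sport for house 4.
From clue 7, the golf player must be in house 2.
By clue 8, the person in the orange house is in house 2.
House 3 sport: only basketball fits.
The only gemstone still possible for house 1 is garnet.
The only gemstone still possible for house 2 is ruby.
The only gemstone still possible for house 3 is diamond.
From clue 1, the person in the purple house must be in house 3.
Clue 6 places the rose grower in house 3.
The only color still possible for house 4 is pink.
So house 4 gets dahlia for flower.
So: house 1 = black/badminton/garnet/daisy, house 2 = orange/golf/ruby/poppy, house 3 = purple/basketball/diamond/rose, house 4 = pink/rugby/emerald/dahlia.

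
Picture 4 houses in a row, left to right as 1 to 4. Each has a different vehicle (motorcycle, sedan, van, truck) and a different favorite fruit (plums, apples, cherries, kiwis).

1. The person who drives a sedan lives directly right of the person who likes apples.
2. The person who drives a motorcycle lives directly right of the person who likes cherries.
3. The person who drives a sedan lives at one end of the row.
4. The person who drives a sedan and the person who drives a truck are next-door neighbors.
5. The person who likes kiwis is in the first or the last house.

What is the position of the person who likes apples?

3

The person who drives a sedan is in house 4 (clue 3).
The person who drives a truck is in house 3 (clue 4).
The only vehicle still possible for house 1 is van.
House 2's vehicle must be motorcycle (nothing else left).
The person who likes apples is in house 3 (clue 1).
Clue 2: the person who likes cherries is in house 1.
That leaves plums as the favorite fruit for house 2.
House 4's favorite fruit must be kiwis (nothing else left).
So: house 1 = van/cherries, house 2 = motorcycle/plums, house 3 = truck/apples, house 4 = sedan/kiwis.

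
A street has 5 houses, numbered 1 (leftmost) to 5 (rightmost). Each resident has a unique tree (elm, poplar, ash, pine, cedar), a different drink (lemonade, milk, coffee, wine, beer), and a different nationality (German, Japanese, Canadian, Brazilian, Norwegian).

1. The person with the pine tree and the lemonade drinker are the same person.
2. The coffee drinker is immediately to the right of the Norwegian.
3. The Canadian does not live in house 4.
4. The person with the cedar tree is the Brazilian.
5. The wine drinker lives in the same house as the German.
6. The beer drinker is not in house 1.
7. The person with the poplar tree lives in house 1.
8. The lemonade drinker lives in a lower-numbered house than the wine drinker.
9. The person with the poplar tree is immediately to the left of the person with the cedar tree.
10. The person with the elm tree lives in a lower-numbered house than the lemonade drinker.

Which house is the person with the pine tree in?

4

By clue 7, the person with the poplar tree is in house 1.
From clue 9, the person with the cedar tree must be in house 2.
So house 1 gets milk for drink.
From clue 4, the Brazilian must be in house 2.
From clue 10, the lemonade drinker must be in house 4.
House 3 tree: only elm fits.
House 4's tree must be pine (nothing else left).
House 5's tree must be ash (nothing else left).
The only drink still possible for house 5 is wine.
Clue 2 places the coffee drinker in house 2.
Clue 2 places the Norwegian in house 1.
From clue 5, the German must be in house 5.
House 3's drink must be beer (nothing else left).
That leaves Japanese as the nationality for house 4.
House 3's nationality must be Canadian (nothing else left).
So: house 1 = poplar/milk/Norwegian, house 2 = cedar/coffee/Brazilian, house 3 = elm/beer/Canadian, house 4 = pine/lemonade/Japanese, house 5 = ash/wine/German.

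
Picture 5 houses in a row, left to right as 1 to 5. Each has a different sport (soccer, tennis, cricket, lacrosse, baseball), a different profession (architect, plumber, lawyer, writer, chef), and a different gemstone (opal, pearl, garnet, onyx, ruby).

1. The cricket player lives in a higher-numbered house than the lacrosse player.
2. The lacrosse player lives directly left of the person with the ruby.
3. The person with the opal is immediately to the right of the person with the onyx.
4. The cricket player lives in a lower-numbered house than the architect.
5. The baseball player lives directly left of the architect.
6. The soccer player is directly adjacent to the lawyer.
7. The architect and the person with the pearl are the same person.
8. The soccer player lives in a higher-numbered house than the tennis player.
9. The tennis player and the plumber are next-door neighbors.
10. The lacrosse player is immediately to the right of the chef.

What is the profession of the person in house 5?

House 1 sport: only tennis fits.
The only sport still possible for house 5 is soccer.
The lawyer is in house 4 (clue 6).
From clue 9, the plumber must be in house 2.
House 2's sport must be lacrosse (nothing else left).
House 1's profession must be chef (nothing else left).
House 3's profession must be writer (nothing else left).
The only profession still possible for house 5 is architect.
Clue 2: the person with the ruby is in house 3.
Clue 5 places the baseball player in house 4.
From clue 7, the person with the pearl must be in house 5.
The only sport still possible for house 3 is cricket.
From clue 3, the person with the opal must be in house 2.
By clue 3, the person with the onyx is in house 1.
House 4's gemstone must be garnet (nothing else left).
So: house 1 = tennis/chef/onyx, house 2 = lacrosse/plumber/opal, house 3 = cricket/writer/ruby, house 4 = baseball/lawyer/garnet, house 5 = soccer/architect/pearl.

architect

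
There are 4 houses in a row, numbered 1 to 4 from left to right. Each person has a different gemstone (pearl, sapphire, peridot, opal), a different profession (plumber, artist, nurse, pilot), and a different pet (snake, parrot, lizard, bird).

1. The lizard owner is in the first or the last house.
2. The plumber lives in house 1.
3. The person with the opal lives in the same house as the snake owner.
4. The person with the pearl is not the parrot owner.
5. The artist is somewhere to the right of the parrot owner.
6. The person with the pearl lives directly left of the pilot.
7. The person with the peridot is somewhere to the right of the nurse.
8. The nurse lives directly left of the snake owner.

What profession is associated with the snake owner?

By clue 2, the plumber is in house 1.
The person with the opal is narrowed to house 3 or 4; consider each.
Placing it in house 4 leads to a contradiction, so it's in house 3.
The snake owner is in house 3 (clue 3).
The nurse is in house 2 (clue 8).
Clue 6 places the person with the pearl in house 2.
Clue 6: the pilot is in house 3.
House 1 gemstone: only sapphire fits.
The only gemstone still possible for house 4 is peridot.
House 4's profession must be artist (nothing else left).
Clue 4: the parrot owner is in house 1.
The only pet still possible for house 2 is bird.
The only pet still possible for house 4 is lizard.
So: house 1 = sapphire/plumber/parrot, house 2 = pearl/nurse/bird, house 3 = opal/pilot/snake, house 4 = peridot/artist/lizard.

pilot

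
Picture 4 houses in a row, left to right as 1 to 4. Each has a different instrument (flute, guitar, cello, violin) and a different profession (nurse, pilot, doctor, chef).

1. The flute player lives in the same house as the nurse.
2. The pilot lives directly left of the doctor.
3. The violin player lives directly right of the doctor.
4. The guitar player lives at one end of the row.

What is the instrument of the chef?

violin

The guitar player is narrowed to house 1 or 4; consider each.
Placing it in house 4 leads to a contradiction, so it's in house 1.
The violin player is narrowed to house 3 or 4; consider each.
Placing it in house 4 leads to a contradiction, so it's in house 3.
From clue 3, the doctor must be in house 2.
The flute player is in house 4 (clue 1).
From clue 1, the nurse must be in house 4.
House 2 instrument: only cello fits.
House 1's profession must be pilot (nothing else left).
The only profession still possible for house 3 is chef.
So: house 1 = guitar/pilot, house 2 = cello/doctor, house 3 = violin/chef, house 4 = flute/nurse.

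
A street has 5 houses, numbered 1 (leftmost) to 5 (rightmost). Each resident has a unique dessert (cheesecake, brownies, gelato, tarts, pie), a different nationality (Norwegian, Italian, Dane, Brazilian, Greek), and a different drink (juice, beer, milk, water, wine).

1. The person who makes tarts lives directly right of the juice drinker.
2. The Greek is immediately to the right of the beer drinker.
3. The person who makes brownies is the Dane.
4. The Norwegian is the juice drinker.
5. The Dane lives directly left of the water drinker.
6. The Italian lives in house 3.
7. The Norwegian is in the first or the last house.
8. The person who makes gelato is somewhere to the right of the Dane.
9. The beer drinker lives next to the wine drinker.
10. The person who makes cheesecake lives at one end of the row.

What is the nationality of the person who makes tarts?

Clue 6: the Italian is in house 3.
Clue 7: the Norwegian is in house 1.
Clue 4: the juice drinker is in house 1.
Clue 1 places the person who makes tarts in house 2.
From clue 3, the Dane must be in house 4.
Clue 5 places the water drinker in house 5.
Clue 8 places the person who makes gelato in house 5.
House 3 dessert: only pie fits.
That leaves brownies as the dessert for house 4.
That leaves Brazilian as the nationality for house 2.
House 5 nationality: only Greek fits.
Clue 2: the beer drinker is in house 4.
The wine drinker is in house 3 (clue 9).
House 1 dessert: only cheesecake fits.
That leaves milk as the drink for house 2.
So: house 1 = cheesecake/Norwegian/juice, house 2 = tarts/Brazilian/milk, house 3 = pie/Italian/wine, house 4 = brownies/Dane/beer, house 5 = gelato/Greek/water.

Brazilian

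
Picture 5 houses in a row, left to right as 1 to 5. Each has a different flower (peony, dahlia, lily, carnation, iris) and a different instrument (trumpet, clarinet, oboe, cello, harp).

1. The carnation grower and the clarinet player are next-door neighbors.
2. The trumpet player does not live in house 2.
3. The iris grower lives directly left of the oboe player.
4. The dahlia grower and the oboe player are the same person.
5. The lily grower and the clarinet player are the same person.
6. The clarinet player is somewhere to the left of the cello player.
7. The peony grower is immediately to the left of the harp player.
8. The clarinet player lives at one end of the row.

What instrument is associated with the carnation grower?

cello

Clue 8 places the clarinet player in house 1.
From clue 1, the carnation grower must be in house 2.
From clue 5, the lily grower must be in house 1.
House 5 flower: only dahlia fits.
By clue 4, the oboe player is in house 5.
House 2 instrument: only cello fits.
The only instrument still possible for house 3 is trumpet.
That leaves harp as the instrument for house 4.
Clue 3: the iris grower is in house 4.
By clue 7, the peony grower is in house 3.
So: house 1 = lily/clarinet, house 2 = carnation/cello, house 3 = peony/trumpet, house 4 = iris/harp, house 5 = dahlia/oboe.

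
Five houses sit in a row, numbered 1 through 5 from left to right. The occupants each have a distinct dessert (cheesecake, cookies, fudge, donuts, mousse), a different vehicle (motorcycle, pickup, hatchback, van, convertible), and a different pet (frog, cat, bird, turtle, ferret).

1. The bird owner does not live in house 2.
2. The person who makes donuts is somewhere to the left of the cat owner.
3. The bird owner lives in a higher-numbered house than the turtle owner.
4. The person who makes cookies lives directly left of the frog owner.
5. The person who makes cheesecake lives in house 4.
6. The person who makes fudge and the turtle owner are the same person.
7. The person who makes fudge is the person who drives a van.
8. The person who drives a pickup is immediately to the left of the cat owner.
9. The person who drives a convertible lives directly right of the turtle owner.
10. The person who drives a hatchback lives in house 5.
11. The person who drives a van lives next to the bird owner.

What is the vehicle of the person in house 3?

Clue 5: the person who makes cheesecake is in house 4.
By clue 10, the person who drives a hatchback is in house 5.
So house 5 gets mousse for dessert.
House 1 pet: only ferret fits.
That leaves cat as the pet for house 5.
By clue 8, the person who drives a pickup is in house 4.
House 1 vehicle: only motorcycle fits.
House 2 vehicle: only van fits.
House 3 vehicle: only convertible fits.
Clue 7 places the person who makes fudge in house 2.
By clue 9, the turtle owner is in house 2.
From clue 11, the bird owner must be in house 3.
House 4 pet: only frog fits.
Clue 4: the person who makes cookies is in house 3.
So house 1 gets donuts for dessert.
So: house 1 = donuts/motorcycle/ferret, house 2 = fudge/van/turtle, house 3 = cookies/convertible/bird, house 4 = cheesecake/pickup/frog, house 5 = mousse/hatchback/cat.

convertible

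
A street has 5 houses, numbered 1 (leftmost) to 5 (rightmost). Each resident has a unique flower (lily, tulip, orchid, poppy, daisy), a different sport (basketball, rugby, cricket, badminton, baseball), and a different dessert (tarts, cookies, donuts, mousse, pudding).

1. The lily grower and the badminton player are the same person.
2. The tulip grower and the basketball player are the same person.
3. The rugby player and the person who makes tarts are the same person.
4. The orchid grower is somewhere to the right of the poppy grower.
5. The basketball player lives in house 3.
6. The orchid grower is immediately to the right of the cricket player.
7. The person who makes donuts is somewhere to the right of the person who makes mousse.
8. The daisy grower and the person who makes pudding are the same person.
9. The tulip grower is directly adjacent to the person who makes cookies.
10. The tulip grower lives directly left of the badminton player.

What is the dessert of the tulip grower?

donuts

The basketball player is in house 3 (clue 5).
The tulip grower is in house 3 (clue 2).
By clue 10, the badminton player is in house 4.
Clue 1: the lily grower is in house 4.
Clue 6: the orchid grower is in house 2.
From clue 6, the cricket player must be in house 1.
House 1 flower: only poppy fits.
That leaves daisy as the flower for house 5.
The person who makes pudding is in house 5 (clue 8).
House 1's dessert must be mousse (nothing else left).
House 3 dessert: only donuts fits.
House 4's dessert must be cookies (nothing else left).
Clue 3 places the rugby player in house 2.
House 5 sport: only baseball fits.
That leaves tarts as the dessert for house 2.
So: house 1 = poppy/cricket/mousse, house 2 = orchid/rugby/tarts, house 3 = tulip/basketball/donuts, house 4 = lily/badminton/cookies, house 5 = daisy/baseball/pudding.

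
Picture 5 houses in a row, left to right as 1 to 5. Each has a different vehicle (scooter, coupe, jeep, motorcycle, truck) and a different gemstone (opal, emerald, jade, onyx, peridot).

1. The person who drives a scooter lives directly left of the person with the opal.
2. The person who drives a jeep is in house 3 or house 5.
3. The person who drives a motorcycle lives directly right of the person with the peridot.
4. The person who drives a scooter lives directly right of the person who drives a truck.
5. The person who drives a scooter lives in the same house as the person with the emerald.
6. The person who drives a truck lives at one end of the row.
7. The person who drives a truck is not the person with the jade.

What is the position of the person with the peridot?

Clue 6: the person who drives a truck is in house 1.
Clue 4 places the person who drives a scooter in house 2.
The person with the emerald is in house 2 (clue 5).
Clue 1 places the person with the opal in house 3.
So house 1 gets onyx for gemstone.
House 4's gemstone must be peridot (nothing else left).
The only gemstone still possible for house 5 is jade.
Clue 3: the person who drives a motorcycle is in house 5.
That leaves coupe as the vehicle for house 4.
That leaves jeep as the vehicle for house 3.
So: house 1 = truck/onyx, house 2 = scooter/emerald, house 3 = jeep/opal, house 4 = coupe/peridot, house 5 = motorcycle/jade.

4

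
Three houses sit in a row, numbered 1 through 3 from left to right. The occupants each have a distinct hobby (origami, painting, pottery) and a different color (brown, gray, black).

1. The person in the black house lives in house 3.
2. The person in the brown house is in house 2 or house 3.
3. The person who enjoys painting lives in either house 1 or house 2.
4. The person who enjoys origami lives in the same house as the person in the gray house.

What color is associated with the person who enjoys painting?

By clue 1, the person in the black house is in house 3.
The only color still possible for house 1 is gray.
House 2 color: only brown fits.
Clue 4 places the person who enjoys origami in house 1.
House 2's hobby must be painting (nothing else left).
The only hobby still possible for house 3 is pottery.
So: house 1 = origami/gray, house 2 = painting/brown, house 3 = pottery/black.

brown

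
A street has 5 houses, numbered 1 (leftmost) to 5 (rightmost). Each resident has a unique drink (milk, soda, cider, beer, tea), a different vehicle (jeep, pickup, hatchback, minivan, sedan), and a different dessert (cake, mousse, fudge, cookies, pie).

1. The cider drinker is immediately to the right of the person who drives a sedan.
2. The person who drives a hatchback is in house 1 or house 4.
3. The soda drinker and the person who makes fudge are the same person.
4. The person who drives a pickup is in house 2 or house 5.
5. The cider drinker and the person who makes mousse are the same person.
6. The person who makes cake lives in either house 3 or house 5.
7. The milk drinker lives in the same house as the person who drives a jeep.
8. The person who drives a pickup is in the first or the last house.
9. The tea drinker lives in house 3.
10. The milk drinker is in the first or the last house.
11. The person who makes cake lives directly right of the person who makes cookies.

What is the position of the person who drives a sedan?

From clue 8, the person who drives a pickup must be in house 5.
Clue 9 places the tea drinker in house 3.
By clue 7, the milk drinker is in house 1.
Clue 7 places the person who drives a jeep in house 1.
That leaves minivan as the vehicle for house 2.
House 3 vehicle: only sedan fits.
House 4's vehicle must be hatchback (nothing else left).
By clue 1, the cider drinker is in house 4.
The person who makes mousse is in house 4 (clue 5).
So house 1 gets pie for dessert.
House 2 dessert: only cookies fits.
House 3 dessert: only cake fits.
House 5 dessert: only fudge fits.
The soda drinker is in house 5 (clue 3).
So house 2 gets beer for drink.
So: house 1 = milk/jeep/pie, house 2 = beer/minivan/cookies, house 3 = tea/sedan/cake, house 4 = cider/hatchback/mousse, house 5 = soda/pickup/fudge.

3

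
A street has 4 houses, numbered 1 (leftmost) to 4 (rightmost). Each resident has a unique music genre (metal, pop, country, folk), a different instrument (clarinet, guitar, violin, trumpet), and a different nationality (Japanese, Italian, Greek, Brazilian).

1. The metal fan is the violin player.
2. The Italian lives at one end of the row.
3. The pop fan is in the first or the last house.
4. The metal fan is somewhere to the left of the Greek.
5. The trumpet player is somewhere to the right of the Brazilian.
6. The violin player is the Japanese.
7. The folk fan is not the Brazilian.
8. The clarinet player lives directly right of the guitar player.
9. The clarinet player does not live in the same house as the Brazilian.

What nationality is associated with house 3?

The pop fan is narrowed to house 1 or 4; consider each.
Placing it in house 1 leads to a contradiction, so it's in house 4.
The Italian is narrowed to house 1 or 4; consider each.
Placing it in house 1 leads to a contradiction, so it's in house 4.
The metal fan is narrowed to house 1 or 2; consider each.
Placing it in house 2 leads to a contradiction, so it's in house 1.
Clue 1 places the violin player in house 1.
From clue 6, the Japanese must be in house 1.
That leaves guitar as the instrument for house 2.
By clue 8, the clarinet player is in house 3.
Clue 9: the Brazilian is in house 2.
So house 4 gets trumpet for instrument.
House 3's nationality must be Greek (nothing else left).
The folk fan is in house 3 (clue 7).
The only music genre still possible for house 2 is country.
So: house 1 = metal/violin/Japanese, house 2 = country/guitar/Brazilian, house 3 = folk/clarinet/Greek, house 4 = pop/trumpet/Italian.

Greek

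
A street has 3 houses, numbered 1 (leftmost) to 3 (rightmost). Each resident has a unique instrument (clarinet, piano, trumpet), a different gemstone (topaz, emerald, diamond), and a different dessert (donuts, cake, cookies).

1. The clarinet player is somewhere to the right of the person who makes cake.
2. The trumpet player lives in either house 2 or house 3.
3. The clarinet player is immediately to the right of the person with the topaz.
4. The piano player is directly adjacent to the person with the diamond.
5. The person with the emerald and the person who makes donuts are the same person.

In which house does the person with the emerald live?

House 1 instrument: only piano fits.
By clue 4, the person with the diamond is in house 2.
House 3 gemstone: only emerald fits.
By clue 3, the clarinet player is in house 2.
Clue 5: the person who makes donuts is in house 3.
House 3 instrument: only trumpet fits.
House 1 gemstone: only topaz fits.
By clue 1, the person who makes cake is in house 1.
House 2 dessert: only cookies fits.
So: house 1 = piano/topaz/cake, house 2 = clarinet/diamond/cookies, house 3 = trumpet/emerald/donuts.

3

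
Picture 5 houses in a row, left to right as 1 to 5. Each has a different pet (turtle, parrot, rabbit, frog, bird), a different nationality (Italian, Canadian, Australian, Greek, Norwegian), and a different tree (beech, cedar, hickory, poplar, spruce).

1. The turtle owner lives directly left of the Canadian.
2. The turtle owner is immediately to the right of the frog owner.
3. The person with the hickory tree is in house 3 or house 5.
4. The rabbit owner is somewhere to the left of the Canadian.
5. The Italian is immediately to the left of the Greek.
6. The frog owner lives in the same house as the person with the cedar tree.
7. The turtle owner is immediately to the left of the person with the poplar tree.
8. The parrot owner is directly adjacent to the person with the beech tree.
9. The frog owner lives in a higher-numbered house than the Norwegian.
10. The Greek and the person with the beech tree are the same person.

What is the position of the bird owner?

5

House 1 tree: only spruce fits.
The frog owner is narrowed to house 2 or 3; consider each.
Placing it in house 3 leads to a contradiction, so it's in house 2.
The turtle owner is in house 3 (clue 2).
Clue 6 places the person with the cedar tree in house 2.
Clue 7: the person with the poplar tree is in house 4.
From clue 9, the Norwegian must be in house 1.
Clue 1: the Canadian is in house 4.
The rabbit owner is in house 1 (clue 4).
Clue 8: the parrot owner is in house 4.
So house 5 gets bird for pet.
Clue 5: the Italian is in house 2.
By clue 5, the Greek is in house 3.
The person with the beech tree is in house 3 (clue 10).
So house 5 gets Australian for nationality.
That leaves hickory as the tree for house 5.
So: house 1 = rabbit/Norwegian/spruce, house 2 = frog/Italian/cedar, house 3 = turtle/Greek/beech, house 4 = parrot/Canadian/poplar, house 5 = bird/Australian/hickory.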